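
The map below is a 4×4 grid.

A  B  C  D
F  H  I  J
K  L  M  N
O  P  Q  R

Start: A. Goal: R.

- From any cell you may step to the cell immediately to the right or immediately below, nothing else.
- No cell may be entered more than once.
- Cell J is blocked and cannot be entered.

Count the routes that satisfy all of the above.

16

A right/down-only route from A to R makes exactly 3 down-moves and 3 right-moves in some order.
With no other constraints that would be C(6,3) = 20 routes.
Subtract routes through each blocked cell (inclusion–exclusion for overlaps): − through J: 4 → 16.
That gives 16 routes.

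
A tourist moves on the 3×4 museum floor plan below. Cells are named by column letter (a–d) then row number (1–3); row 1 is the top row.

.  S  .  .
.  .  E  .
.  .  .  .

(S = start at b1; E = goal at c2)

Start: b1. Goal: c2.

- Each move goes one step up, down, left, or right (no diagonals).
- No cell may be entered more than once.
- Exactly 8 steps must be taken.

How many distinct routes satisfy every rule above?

5

Need simple routes of exactly 8 moves from b1 to c2 (Manhattan distance 2, so 3 moves are spent on a detour and 3 undoing it).
Enumerating: b1 b2 b3 c3 d3 d2 d1 c1 c2 | b1 b2 a2 a3 b3 c3 d3 d2 c2 | b1 a1 a2 a3 b3 c3 d3 d2 c2 | b1 a1 a2 b2 b3 c3 d3 d2 c2 | b1 c1 d1 d2 d3 c3 b3 b2 c2.
That gives 5 routes.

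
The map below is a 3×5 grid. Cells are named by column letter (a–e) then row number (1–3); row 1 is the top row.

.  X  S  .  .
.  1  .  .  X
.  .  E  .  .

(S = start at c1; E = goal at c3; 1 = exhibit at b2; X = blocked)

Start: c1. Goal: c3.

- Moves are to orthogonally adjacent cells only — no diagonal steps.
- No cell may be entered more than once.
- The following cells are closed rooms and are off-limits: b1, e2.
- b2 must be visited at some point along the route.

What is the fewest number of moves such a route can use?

4

Any route passes through b2 somewhere between c1 and c3. Summing Manhattan distances along the two legs (c1 → b2 → c3) gives a lower bound of 2 + 2 = 4 moves.
A route of 4 moves achieves this: c1 → c2 → b2 → b3 → c3.
Since 4 matches the lower bound, it is optimal.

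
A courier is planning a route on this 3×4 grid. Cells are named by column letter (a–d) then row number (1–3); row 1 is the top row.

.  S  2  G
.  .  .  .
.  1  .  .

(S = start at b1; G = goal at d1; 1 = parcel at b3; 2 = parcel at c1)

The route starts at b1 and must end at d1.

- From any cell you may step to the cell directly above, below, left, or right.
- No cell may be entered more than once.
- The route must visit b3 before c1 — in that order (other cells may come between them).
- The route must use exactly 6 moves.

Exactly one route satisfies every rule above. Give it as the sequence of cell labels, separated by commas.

The waypoints must appear in the order b3, c1, with no cell reused.
Route from b1: 2× down (reaching b3), right to c3, 2× up (reaching c1), right to d1 — 6 moves in all.
Check: order respected (1 at step 2, 2 at step 5); 6 moves as required.

b1, b2, b3, c3, c2, c1, d1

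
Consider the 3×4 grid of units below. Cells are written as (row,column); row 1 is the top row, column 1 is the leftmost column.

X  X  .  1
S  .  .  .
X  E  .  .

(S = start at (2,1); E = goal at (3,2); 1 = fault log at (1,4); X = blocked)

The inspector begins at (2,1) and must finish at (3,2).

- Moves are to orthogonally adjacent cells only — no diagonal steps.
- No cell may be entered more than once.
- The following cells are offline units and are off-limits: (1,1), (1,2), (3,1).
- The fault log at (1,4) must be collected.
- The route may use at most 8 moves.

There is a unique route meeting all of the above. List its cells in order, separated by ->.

The budget equals the shortest possible length, so every move has to be on a shortest route through the required cells.
Route from (2,1): right 2 to (2,3), up 1 to (1,3), right 1 to (1,4), down 2 to (3,4), left 2 to (3,2) — 8 moves in all.
Check: all required cells visited; 8 ≤ 8 moves.

(2,1) -> (2,2) -> (2,3) -> (1,3) -> (1,4) -> (2,4) -> (3,4) -> (3,3) -> (3,2)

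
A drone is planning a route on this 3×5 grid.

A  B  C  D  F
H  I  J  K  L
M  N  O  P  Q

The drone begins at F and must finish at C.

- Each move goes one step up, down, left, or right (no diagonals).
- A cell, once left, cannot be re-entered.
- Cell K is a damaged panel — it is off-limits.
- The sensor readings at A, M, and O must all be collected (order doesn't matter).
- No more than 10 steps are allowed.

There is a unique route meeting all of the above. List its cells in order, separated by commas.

F, L, Q, P, O, N, M, H, A, B, C

The 10-move cap with required stops at A, M, O leaves no slack for detours.
Route from F: down 2 to Q, left 4 to M, up 2 to A, right 2 to C — 10 moves in all.
Check: all required cells visited; 10 ≤ 10 moves.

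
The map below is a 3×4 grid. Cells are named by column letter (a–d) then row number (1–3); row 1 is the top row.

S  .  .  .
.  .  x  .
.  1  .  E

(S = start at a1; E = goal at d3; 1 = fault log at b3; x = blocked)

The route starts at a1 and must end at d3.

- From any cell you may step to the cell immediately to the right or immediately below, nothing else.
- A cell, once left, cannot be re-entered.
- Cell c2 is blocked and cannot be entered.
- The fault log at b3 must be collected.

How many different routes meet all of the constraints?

A right/down-only route from a1 to d3 makes exactly 2 down-moves and 3 right-moves in some order.
With no other constraints that would be C(5,2) = 10 routes.
Split at b3 and multiply the segment counts (each segment already excludes blocked cells): a1→b3: 3; b3→d3: 1; product = 3.
That gives 3 routes.

3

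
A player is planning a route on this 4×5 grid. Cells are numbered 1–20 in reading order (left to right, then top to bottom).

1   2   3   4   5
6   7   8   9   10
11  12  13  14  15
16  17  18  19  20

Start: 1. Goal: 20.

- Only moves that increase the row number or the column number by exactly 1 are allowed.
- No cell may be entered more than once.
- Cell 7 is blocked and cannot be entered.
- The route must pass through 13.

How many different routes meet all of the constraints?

6

A right/down-only route from 1 to 20 makes exactly 3 down-moves and 4 right-moves in some order.
With no other constraints that would be C(7,3) = 35 routes.
Split at 13 and multiply the segment counts (each segment already excludes blocked cells): 1→13: 2; 13→20: 3; product = 6.
That gives 6 routes.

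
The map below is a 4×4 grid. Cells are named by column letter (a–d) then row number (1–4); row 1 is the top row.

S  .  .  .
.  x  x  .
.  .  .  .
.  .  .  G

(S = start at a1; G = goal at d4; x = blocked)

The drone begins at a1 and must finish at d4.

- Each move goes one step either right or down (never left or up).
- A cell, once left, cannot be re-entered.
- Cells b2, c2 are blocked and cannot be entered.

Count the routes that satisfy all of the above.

A right/down-only route from a1 to d4 makes exactly 3 down-moves and 3 right-moves in some order.
With no other constraints that would be C(6,3) = 20 routes.
Subtract routes through each blocked cell (inclusion–exclusion for overlaps): − through b2: 12 − through c2: 9 + through b2&c2: 6 → 5.
That gives 5 routes.

5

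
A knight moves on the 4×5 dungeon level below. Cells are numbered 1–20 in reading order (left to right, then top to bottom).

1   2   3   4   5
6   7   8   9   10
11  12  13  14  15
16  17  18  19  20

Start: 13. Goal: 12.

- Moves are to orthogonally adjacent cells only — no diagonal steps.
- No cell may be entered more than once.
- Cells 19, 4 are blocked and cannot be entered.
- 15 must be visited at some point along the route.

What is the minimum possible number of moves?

7

Any route passes through 15 somewhere between 13 and 12. Summing Manhattan distances along the two legs (13 → 15 → 12) gives a lower bound of 2 + 3 = 5 moves.
The shortest route satisfying every rule uses 7 moves: 13 → 14 → 15 → 10 → 9 → 8 → 7 → 12.
The no-revisit rule (legs can't share cells) pushes the minimum above the 5-move bound; an exhaustive check rules out every length from 5 to 6, leaving 7 as the minimum.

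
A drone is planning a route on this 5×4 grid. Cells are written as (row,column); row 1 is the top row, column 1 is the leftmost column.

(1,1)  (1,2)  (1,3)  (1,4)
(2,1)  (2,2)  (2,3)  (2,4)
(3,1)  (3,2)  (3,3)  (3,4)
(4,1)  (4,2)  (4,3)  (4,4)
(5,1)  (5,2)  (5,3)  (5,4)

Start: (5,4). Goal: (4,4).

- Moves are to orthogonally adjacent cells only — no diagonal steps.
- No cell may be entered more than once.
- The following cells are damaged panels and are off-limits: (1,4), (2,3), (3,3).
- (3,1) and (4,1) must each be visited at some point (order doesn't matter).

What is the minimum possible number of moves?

9

Any route passes through (3,1) and (4,1) in some order between (5,4) and (4,4). Summing Manhattan distances along each leg and taking the cheapest ordering ((5,4) → (3,1) → (4,1) → (4,4)) gives a lower bound of 5 + 1 + 3 = 9 moves.
A route of 9 moves achieves this: (5,4) → (5,3) → (5,2) → (5,1) → (4,1) → (3,1) → (3,2) → (4,2) → (4,3) → (4,4).
Since 9 matches the lower bound, it is optimal.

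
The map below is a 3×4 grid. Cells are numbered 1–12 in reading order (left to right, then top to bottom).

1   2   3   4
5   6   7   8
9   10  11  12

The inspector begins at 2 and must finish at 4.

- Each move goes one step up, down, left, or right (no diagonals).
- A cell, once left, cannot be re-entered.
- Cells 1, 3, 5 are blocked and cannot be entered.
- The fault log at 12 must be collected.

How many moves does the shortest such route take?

6

Any route passes through 12 somewhere between 2 and 4. Summing Manhattan distances along the two legs (2 → 12 → 4) gives a lower bound of 4 + 2 = 6 moves.
A route of 6 moves achieves this: 2 → 6 → 10 → 11 → 12 → 8 → 4.
Since 6 matches the lower bound, it is optimal.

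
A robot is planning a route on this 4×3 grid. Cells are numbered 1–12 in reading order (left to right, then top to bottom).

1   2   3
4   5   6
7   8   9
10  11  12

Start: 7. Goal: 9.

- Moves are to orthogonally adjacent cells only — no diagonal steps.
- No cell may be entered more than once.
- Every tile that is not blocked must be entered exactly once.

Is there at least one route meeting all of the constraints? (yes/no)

Colour the cells like a checkerboard: each orthogonal step flips colour, so a Hamiltonian route alternates colours. Here there are 6 cells of one colour and 6 of the other, with start on the same colour as the goal — the counts and endpoints can't be arranged into an alternating sequence of length 12, so no Hamiltonian route exists.

no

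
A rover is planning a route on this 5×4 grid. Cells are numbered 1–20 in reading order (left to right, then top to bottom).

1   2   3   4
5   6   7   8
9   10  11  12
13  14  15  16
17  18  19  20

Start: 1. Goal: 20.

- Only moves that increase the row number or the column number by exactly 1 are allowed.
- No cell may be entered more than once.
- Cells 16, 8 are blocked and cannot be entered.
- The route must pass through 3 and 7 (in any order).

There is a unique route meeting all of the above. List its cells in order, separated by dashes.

1 - 2 - 3 - 7 - 11 - 15 - 19 - 20

Moves only go right or down, so the column and row indices never decrease.
Route from 1: 2× right (reaching 3), 4× down (reaching 19), right to 20 — 7 moves in all.
Check: all required cells visited.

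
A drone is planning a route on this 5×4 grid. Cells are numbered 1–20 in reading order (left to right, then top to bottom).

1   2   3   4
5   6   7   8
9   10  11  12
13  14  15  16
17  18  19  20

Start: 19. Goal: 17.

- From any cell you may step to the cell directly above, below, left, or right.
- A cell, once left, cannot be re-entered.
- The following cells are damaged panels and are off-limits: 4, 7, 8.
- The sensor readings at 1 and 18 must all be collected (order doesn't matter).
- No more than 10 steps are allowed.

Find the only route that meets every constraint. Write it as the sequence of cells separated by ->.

The budget equals the shortest possible length, so every move has to be on a shortest route through the required cells.
Route from 19: left to 18, 4× up (reaching 2), left to 1, 4× down (reaching 17) — 10 moves in all.
Check: all required cells visited; 10 ≤ 10 moves.

19 -> 18 -> 14 -> 10 -> 6 -> 2 -> 1 -> 5 -> 9 -> 13 -> 17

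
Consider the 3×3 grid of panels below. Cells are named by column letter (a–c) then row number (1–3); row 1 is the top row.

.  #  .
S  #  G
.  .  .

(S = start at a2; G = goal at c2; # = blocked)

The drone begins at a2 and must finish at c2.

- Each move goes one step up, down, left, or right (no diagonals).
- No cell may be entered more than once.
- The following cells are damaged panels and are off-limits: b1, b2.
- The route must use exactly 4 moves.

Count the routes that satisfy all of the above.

1

Need simple routes of exactly 4 moves from a2 to c2 (Manhattan distance 2, so 1 moves are spent on a detour and 1 undoing it).
Enumerating: a2 a3 b3 c3 c2.
That gives 1 route.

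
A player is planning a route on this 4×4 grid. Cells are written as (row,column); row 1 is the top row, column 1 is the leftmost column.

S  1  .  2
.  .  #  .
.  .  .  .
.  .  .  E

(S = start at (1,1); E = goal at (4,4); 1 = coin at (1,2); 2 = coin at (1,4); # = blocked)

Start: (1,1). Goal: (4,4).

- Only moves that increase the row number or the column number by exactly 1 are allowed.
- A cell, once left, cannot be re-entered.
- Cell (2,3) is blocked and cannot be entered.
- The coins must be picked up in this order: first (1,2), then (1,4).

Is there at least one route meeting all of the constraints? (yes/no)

yes

One route that works: (1,1) → (1,2) → (1,3) → (1,4) → (2,4) → (3,4) → (4,4).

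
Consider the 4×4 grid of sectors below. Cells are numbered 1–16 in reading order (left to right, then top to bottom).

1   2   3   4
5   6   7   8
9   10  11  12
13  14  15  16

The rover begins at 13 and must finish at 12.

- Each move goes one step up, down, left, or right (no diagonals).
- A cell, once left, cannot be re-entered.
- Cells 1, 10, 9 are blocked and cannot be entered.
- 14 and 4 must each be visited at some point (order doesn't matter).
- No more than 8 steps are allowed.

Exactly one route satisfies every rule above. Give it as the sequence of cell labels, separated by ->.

The 8-move cap with required stops at 14, 4 leaves no slack for detours.
Route from 13: 2× right (reaching 15), 3× up (reaching 3), right to 4, 2× down (reaching 12) — 8 moves in all.
Check: all required cells visited; 8 ≤ 8 moves.

13 -> 14 -> 15 -> 11 -> 7 -> 3 -> 4 -> 8 -> 12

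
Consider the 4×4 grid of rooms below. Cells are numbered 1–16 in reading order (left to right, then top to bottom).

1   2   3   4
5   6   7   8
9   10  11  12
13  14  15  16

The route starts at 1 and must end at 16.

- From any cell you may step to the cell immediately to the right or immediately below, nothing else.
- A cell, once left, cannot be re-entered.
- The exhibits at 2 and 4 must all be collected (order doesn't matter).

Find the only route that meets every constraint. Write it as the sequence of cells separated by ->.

1 -> 2 -> 3 -> 4 -> 8 -> 12 -> 16

Moves only go right or down, so the column and row indices never decrease.
Route from 1: 3× right (reaching 4), 3× down (reaching 16) — 6 moves in all.
Check: all required cells visited.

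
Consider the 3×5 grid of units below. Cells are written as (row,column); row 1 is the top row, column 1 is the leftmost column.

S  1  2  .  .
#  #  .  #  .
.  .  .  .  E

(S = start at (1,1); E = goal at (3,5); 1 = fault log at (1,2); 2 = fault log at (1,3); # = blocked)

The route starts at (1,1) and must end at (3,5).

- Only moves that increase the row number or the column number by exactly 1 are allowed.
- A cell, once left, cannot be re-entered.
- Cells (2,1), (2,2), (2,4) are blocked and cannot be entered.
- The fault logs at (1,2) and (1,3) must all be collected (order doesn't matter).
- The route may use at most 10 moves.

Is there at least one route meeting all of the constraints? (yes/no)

yes

One route that works: (1,1) → (1,2) → (1,3) → (2,3) → (3,3) → (3,4) → (3,5).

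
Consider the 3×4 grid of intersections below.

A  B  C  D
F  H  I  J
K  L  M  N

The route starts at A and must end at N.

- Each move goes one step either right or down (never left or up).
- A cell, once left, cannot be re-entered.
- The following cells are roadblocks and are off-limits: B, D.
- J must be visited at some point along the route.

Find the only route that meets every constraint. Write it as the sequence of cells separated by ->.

Moves only go right or down, so the column and row indices never decrease.
Route from A: down to F, 3× right (reaching J), down to N — 5 moves in all.
Check: all required cells visited.

A -> F -> H -> I -> J -> N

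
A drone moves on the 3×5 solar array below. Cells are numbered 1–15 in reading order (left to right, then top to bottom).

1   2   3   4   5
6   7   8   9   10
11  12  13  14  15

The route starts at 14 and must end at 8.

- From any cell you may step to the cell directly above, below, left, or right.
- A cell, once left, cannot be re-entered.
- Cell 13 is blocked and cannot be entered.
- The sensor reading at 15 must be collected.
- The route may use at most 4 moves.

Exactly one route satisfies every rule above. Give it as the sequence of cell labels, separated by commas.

14, 15, 10, 9, 8

The budget equals the shortest possible length, so every move has to be on a shortest route through the required cells.
Route from 14: right to 15, up to 10, 2× left (reaching 8) — 4 moves in all.
Check: all required cells visited; 4 ≤ 4 moves.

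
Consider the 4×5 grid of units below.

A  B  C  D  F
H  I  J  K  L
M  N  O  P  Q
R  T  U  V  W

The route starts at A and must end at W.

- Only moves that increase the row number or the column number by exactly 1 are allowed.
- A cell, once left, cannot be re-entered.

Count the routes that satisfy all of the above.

A right/down-only route from A to W makes exactly 3 down-moves and 4 right-moves in some order.
With no other constraints that would be C(7,3) = 35 routes.
That gives 35 routes.

35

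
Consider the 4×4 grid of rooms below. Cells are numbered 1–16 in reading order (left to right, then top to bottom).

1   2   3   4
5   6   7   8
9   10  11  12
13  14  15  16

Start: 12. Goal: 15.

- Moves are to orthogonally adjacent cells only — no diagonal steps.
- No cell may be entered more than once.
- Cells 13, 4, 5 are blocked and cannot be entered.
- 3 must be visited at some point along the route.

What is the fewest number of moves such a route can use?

Any route passes through 3 somewhere between 12 and 15. Summing Manhattan distances along the two legs (12 → 3 → 15) gives a lower bound of 3 + 3 = 6 moves.
The shortest route satisfying every rule uses 8 moves: 12 → 8 → 7 → 3 → 2 → 6 → 10 → 14 → 15.
The no-revisit rule (legs can't share cells) pushes the minimum above the 6-move bound; an exhaustive check rules out every length from 6 to 7, leaving 8 as the minimum.

8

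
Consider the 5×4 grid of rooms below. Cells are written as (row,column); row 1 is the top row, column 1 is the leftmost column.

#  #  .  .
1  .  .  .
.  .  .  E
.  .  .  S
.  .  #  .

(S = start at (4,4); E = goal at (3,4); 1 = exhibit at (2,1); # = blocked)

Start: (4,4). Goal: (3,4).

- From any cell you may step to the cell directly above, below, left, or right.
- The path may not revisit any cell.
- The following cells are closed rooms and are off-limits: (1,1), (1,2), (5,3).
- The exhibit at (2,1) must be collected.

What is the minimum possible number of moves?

Any route passes through (2,1) somewhere between (4,4) and (3,4). Summing Manhattan distances along the two legs ((4,4) → (2,1) → (3,4)) gives a lower bound of 5 + 4 = 9 moves.
A route of 9 moves achieves this: (4,4) → (4,3) → (3,3) → (3,2) → (3,1) → (2,1) → (2,2) → (2,3) → (2,4) → (3,4).
Since 9 matches the lower bound, it is optimal.

9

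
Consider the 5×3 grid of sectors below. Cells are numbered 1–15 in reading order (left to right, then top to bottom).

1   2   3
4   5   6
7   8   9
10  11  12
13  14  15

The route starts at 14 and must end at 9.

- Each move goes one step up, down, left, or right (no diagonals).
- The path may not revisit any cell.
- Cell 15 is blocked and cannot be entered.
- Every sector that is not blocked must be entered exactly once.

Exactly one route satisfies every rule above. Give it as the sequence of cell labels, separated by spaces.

14 13 10 7 4 1 2 3 6 5 8 11 12 9

Need to visit all 14 open cells exactly once, starting at 14 and ending at 9.
Route from 14: left to 13, 4× up (reaching 1), 2× right (reaching 3), down to 6, left to 5, 2× down (reaching 11), right to 12, up to 9 — 13 moves in all.
Check: all 14 open cells covered.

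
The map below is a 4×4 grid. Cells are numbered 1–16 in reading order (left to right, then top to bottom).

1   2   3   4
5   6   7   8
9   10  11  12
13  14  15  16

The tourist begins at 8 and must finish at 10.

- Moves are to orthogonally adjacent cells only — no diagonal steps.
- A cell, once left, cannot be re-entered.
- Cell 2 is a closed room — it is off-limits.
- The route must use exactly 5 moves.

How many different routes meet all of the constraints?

8

Need simple routes of exactly 5 moves from 8 to 10 (Manhattan distance 3, so 1 moves are spent on a detour and 1 undoing it).
Enumerating: 8 4 3 7 11 10 | 8 4 3 7 6 10 | 8 12 16 15 11 10 | 8 12 16 15 14 10 | 8 12 11 7 6 10 | 8 12 11 15 14 10 | 8 7 11 15 14 10 | 8 7 6 5 9 10.
That gives 8 routes.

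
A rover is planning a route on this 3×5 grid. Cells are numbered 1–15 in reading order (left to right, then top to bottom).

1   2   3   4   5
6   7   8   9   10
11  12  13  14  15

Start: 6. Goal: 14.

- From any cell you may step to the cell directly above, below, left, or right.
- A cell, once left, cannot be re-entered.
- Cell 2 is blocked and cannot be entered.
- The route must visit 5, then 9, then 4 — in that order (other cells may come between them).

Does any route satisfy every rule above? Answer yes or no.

Ignoring the required order, 8 revisit-free routes from 6 to 14 pass through all of 5, 9, and 4; the waypoint orders that occur are 4 → 5 → 9 (4); 9 → 4 → 5 (4) — never 5 → 9 → 4.

no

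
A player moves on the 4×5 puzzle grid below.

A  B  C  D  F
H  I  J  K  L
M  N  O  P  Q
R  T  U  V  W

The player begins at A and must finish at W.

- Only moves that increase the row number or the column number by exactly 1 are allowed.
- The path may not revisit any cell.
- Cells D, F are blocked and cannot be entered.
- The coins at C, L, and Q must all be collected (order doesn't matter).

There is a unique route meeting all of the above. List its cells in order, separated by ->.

Moves only go right or down, so the column and row indices never decrease.
Route from A: right 2 to C, down 1 to J, right 2 to L, down 2 to W — 7 moves in all.
Check: all required cells visited.

A -> B -> C -> J -> K -> L -> Q -> W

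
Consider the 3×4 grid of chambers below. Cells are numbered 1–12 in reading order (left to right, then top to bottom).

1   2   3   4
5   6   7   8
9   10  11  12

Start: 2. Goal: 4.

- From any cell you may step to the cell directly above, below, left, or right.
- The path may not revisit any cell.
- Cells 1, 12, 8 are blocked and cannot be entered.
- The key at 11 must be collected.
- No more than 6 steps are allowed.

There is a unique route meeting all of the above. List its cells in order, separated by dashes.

Any route must reach 11 and still end at 4 within 6 moves, so the order of the required stops is forced.
Route from 2: 2× down (reaching 10), right to 11, 2× up (reaching 3), right to 4 — 6 moves in all.
Check: all required cells visited; 6 ≤ 6 moves.

2 - 6 - 10 - 11 - 7 - 3 - 4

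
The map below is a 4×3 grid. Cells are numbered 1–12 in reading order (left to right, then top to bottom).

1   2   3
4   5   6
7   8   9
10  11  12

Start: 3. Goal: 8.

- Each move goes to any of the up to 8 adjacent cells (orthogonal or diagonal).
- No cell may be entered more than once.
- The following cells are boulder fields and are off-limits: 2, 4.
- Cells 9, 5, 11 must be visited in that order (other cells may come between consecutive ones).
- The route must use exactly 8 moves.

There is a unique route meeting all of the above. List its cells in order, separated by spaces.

3 6 9 5 7 10 11 12 8

The waypoints must appear in the order 9, 5, 11, with no cell reused.
Route from 3: 2× down (reaching 9), up-left to 5, down-left to 7, down to 10, 2× right (reaching 12), up-left to 8 — 8 moves in all.
Check: order respected (9 at step 2, 5 at step 3, 11 at step 6); 8 moves as required.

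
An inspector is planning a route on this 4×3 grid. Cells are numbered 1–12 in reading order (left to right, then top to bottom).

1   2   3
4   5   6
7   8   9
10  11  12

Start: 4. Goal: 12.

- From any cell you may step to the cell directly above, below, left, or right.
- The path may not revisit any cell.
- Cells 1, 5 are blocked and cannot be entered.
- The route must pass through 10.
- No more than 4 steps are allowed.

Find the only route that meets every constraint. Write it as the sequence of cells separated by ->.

The budget equals the shortest possible length, so every move has to be on a shortest route through the required cells.
Route from 4: down 2 to 10, right 2 to 12 — 4 moves in all.
Check: all required cells visited; 4 ≤ 4 moves.

4 -> 7 -> 10 -> 11 -> 12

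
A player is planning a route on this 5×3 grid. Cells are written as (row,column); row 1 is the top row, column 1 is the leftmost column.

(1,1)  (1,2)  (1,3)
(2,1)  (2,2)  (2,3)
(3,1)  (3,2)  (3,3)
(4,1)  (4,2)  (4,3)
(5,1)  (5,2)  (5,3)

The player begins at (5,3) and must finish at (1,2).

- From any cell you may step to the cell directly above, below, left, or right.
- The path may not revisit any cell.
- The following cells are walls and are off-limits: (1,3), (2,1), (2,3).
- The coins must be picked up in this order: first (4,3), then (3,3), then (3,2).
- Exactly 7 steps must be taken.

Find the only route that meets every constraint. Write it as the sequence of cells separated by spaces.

The waypoints must appear in the order (4,3), (3,3), (3,2), with no cell reused.
Route from (5,3): left 1 to (5,2), up 1 to (4,2), right 1 to (4,3), up 1 to (3,3), left 1 to (3,2), up 2 to (1,2) — 7 moves in all.
Check: order respected ((4,3) at step 3, (3,3) at step 4, (3,2) at step 5); 7 moves as required.

(5,3) (5,2) (4,2) (4,3) (3,3) (3,2) (2,2) (1,2)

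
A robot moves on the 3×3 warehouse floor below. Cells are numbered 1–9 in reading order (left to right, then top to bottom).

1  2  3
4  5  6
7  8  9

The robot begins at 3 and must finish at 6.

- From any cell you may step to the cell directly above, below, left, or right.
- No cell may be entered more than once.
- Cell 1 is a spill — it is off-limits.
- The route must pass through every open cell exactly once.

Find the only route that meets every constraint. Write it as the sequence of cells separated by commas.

3, 2, 5, 4, 7, 8, 9, 6

Need to visit all 8 open cells exactly once, starting at 3 and ending at 6.
Cell 2 has only two open neighbours (5 and 3), so the path must pass straight through it: one of those is the cell it's entered from and the other is where it exits.
Route from 3: left 1 to 2, down 1 to 5, left 1 to 4, down 1 to 7, right 2 to 9, up 1 to 6 — 7 moves in all.
Check: all 8 open cells covered.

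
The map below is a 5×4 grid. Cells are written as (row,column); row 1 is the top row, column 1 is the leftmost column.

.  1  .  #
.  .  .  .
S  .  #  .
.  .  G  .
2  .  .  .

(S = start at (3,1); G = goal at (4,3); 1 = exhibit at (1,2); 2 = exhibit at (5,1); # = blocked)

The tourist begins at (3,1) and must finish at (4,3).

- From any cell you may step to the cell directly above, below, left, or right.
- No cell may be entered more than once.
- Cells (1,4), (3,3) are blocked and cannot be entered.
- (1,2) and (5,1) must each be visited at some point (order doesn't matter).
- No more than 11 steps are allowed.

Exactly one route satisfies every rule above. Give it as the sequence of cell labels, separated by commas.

The budget equals the shortest possible length, so every move has to be on a shortest route through the required cells.
Route from (3,1): up 2 to (1,1), right 1 to (1,2), down 3 to (4,2), left 1 to (4,1), down 1 to (5,1), right 2 to (5,3), up 1 to (4,3) — 11 moves in all.
Check: all required cells visited; 11 ≤ 11 moves.

(3,1), (2,1), (1,1), (1,2), (2,2), (3,2), (4,2), (4,1), (5,1), (5,2), (5,3), (4,3)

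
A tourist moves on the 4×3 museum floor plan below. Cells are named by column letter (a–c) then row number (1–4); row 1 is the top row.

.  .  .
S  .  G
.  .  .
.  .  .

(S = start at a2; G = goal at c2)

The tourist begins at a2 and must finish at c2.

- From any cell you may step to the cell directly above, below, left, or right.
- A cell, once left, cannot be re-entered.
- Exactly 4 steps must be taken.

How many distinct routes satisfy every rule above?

Need simple routes of exactly 4 moves from a2 to c2 (Manhattan distance 2, so 1 moves are spent on a detour and 1 undoing it).
Enumerating: a2 a1 b1 b2 c2 | a2 a1 b1 c1 c2 | a2 a3 b3 b2 c2 | a2 a3 b3 c3 c2 | a2 b2 b1 c1 c2 | a2 b2 b3 c3 c2.
That gives 6 routes.

6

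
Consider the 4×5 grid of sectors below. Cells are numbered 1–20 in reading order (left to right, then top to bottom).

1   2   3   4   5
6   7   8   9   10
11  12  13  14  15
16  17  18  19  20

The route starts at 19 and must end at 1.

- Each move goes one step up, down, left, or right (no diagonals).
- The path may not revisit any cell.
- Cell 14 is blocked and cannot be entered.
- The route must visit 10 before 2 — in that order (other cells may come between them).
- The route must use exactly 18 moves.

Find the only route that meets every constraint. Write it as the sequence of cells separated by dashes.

The waypoints must appear in the order 10, 2, with no cell reused.
Route from 19: right to 20, 3× up (reaching 5), left to 4, down to 9, left to 8, up to 3, left to 2, 2× down (reaching 12), right to 13, down to 18, 2× left (reaching 16), 3× up (reaching 1) — 18 moves in all.
Check: order respected (10 at step 3, 2 at step 9); 18 moves as required.

19 - 20 - 15 - 10 - 5 - 4 - 9 - 8 - 3 - 2 - 7 - 12 - 13 - 18 - 17 - 16 - 11 - 6 - 1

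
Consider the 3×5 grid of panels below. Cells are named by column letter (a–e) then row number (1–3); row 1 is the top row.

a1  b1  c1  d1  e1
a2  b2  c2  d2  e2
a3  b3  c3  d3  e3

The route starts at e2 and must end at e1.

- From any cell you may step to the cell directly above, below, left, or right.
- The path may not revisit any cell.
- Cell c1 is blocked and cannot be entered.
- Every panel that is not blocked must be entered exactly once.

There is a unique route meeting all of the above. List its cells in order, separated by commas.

Need to visit all 14 open cells exactly once, starting at e2 and ending at e1.
Route from e2: down to e3, 4× left (reaching a3), 2× up (reaching a1), right to b1, down to b2, 2× right (reaching d2), up to d1, right to e1 — 13 moves in all.
Check: all 14 open cells covered.

e2, e3, d3, c3, b3, a3, a2, a1, b1, b2, c2, d2, d1, e1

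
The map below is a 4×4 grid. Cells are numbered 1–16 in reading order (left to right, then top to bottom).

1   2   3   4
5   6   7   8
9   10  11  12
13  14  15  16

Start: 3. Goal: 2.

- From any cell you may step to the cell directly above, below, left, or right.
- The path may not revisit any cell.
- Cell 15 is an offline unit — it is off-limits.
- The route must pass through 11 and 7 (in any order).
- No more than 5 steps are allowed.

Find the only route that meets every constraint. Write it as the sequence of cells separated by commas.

Any route must reach 11 and 7 and still end at 2 within 5 moves, so the order of the required stops is forced.
Route from 3: 2× down (reaching 11), left to 10, 2× up (reaching 2) — 5 moves in all.
Check: all required cells visited; 5 ≤ 5 moves.

3, 7, 11, 10, 6, 2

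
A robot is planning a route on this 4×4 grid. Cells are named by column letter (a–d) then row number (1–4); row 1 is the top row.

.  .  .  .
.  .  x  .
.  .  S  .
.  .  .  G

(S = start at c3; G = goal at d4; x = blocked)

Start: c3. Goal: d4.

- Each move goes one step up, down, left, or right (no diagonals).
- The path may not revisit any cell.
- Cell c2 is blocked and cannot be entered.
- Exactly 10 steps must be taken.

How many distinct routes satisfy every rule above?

Need simple routes of exactly 10 moves from c3 to d4 (Manhattan distance 2, so 4 moves are spent on a detour and 4 undoing it).
Enumerating: c3 c4 b4 b3 b2 b1 c1 d1 d2 d3 d4 | c3 b3 b2 b1 a1 a2 a3 a4 b4 c4 d4 | c3 b3 b2 a2 a1 b1 c1 d1 d2 d3 d4 | c3 b3 a3 a2 a1 b1 c1 d1 d2 d3 d4 | c3 b3 a3 a2 b2 b1 c1 d1 d2 d3 d4 | c3 d3 d2 d1 c1 b1 b2 b3 b4 c4 d4.
That gives 6 routes.

6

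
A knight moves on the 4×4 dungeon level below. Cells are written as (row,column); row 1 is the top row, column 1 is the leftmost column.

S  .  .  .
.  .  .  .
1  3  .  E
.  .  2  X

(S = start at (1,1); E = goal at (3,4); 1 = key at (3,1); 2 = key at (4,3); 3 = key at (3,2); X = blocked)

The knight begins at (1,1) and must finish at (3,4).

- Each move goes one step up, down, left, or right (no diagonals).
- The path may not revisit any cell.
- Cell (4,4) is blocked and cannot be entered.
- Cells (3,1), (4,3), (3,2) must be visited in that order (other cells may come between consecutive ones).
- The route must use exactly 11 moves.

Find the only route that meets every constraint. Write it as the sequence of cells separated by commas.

The waypoints must appear in the order (3,1), (4,3), (3,2), with no cell reused.
Route from (1,1): 3× down (reaching (4,1)), 2× right (reaching (4,3)), up to (3,3), left to (3,2), up to (2,2), 2× right (reaching (2,4)), down to (3,4) — 11 moves in all.
Check: order respected (1 at step 2, 2 at step 5, 3 at step 7); 11 moves as required.

(1,1), (2,1), (3,1), (4,1), (4,2), (4,3), (3,3), (3,2), (2,2), (2,3), (2,4), (3,4)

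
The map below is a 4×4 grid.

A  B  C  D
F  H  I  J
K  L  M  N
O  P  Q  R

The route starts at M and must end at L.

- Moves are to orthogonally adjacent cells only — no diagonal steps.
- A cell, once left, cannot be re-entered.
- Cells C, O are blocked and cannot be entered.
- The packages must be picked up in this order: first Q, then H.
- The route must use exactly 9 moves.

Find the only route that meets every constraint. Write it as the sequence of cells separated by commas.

M, Q, R, N, J, I, H, F, K, L

The waypoints must appear in the order Q, H, with no cell reused.
Route from M: down 1 to Q, right 1 to R, up 2 to J, left 3 to F, down 1 to K, right 1 to L — 9 moves in all.
Check: order respected (Q at step 1, H at step 6); 9 moves as required.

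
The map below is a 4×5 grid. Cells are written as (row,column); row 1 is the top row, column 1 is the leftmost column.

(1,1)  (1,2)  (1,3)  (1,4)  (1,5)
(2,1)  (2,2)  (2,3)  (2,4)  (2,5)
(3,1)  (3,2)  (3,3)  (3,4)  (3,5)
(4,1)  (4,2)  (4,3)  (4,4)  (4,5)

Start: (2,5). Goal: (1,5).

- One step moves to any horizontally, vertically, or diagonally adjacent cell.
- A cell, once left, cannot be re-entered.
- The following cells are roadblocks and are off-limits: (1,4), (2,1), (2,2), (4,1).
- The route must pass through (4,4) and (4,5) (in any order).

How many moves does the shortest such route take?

6

Any route passes through (4,4) and (4,5) in some order between (2,5) and (1,5). Summing Chebyshev distances along each leg and taking the cheapest ordering ((2,5) → (4,4) → (4,5) → (1,5)) gives a lower bound of 2 + 1 + 3 = 6 moves.
A route of 6 moves achieves this: (2,5) → (3,4) → (4,4) → (4,5) → (3,5) → (2,4) → (1,5).
Since 6 matches the lower bound, it is optimal.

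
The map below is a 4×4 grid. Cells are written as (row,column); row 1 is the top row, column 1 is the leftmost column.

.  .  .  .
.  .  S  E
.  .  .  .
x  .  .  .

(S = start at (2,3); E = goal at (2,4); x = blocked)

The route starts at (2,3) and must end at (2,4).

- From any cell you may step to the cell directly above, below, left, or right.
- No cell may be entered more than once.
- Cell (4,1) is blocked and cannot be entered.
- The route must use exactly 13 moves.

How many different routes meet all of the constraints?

Need simple routes of exactly 13 moves from (2,3) to (2,4) (Manhattan distance 1, so 6 moves are spent on a detour and 6 undoing it).
Enumerating: (2,3) (3,3) (3,4) (4,4) (4,3) (4,2) (3,2) (2,2) (2,1) (1,1) (1,2) (1,3) (1,4) (2,4) | (2,3) (3,3) (3,4) (4,4) (4,3) (4,2) (3,2) (3,1) (2,1) (1,1) (1,2) (1,3) (1,4) (2,4) | (2,3) (3,3) (3,4) (4,4) (4,3) (4,2) (3,2) (3,1) (2,1) (2,2) (1,2) (1,3) (1,4) (2,4).
That gives 3 routes.

3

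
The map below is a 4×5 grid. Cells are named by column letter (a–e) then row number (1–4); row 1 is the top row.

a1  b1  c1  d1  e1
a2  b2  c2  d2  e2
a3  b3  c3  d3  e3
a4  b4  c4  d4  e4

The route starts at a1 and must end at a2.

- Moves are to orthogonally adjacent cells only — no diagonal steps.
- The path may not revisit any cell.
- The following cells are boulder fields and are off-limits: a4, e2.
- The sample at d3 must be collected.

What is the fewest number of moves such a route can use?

9

Any route passes through d3 somewhere between a1 and a2. Summing Manhattan distances along the two legs (a1 → d3 → a2) gives a lower bound of 5 + 4 = 9 moves.
A route of 9 moves achieves this: a1 → b1 → b2 → c2 → d2 → d3 → c3 → b3 → a3 → a2.
Since 9 matches the lower bound, it is optimal.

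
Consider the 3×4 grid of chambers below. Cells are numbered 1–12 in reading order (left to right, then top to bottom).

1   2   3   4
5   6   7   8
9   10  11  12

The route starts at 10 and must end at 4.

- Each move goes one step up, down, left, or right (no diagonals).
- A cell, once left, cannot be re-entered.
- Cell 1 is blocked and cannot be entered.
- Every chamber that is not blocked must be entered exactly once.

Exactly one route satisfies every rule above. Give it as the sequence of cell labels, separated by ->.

Need to visit all 11 open cells exactly once, starting at 10 and ending at 4.
Route from 10: left to 9, up to 5, right to 6, up to 2, right to 3, 2× down (reaching 11), right to 12, 2× up (reaching 4) — 10 moves in all.
Check: all 11 open cells covered.

10 -> 9 -> 5 -> 6 -> 2 -> 3 -> 7 -> 11 -> 12 -> 8 -> 4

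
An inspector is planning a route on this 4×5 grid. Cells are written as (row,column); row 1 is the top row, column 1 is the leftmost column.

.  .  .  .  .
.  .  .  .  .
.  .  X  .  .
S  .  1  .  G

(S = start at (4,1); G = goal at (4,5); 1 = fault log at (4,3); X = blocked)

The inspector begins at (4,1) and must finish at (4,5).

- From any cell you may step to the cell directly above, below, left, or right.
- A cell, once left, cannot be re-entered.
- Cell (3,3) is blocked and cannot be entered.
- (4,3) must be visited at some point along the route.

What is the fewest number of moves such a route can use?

Any route passes through (4,3) somewhere between (4,1) and (4,5). Summing Manhattan distances along the two legs ((4,1) → (4,3) → (4,5)) gives a lower bound of 2 + 2 = 4 moves.
A route of 4 moves achieves this: (4,1) → (4,2) → (4,3) → (4,4) → (4,5).
Since 4 matches the lower bound, it is optimal.

4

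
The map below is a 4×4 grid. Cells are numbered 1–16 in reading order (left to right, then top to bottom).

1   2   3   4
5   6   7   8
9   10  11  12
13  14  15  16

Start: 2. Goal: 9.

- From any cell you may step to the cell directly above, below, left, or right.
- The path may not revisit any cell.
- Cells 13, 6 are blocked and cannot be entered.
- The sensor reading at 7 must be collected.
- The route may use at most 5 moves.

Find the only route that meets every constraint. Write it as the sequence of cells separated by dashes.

Any route must reach 7 and still end at 9 within 5 moves, so the order of the required stops is forced.
Route from 2: right to 3, 2× down (reaching 11), 2× left (reaching 9) — 5 moves in all.
Check: all required cells visited; 5 ≤ 5 moves.

2 - 3 - 7 - 11 - 10 - 9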